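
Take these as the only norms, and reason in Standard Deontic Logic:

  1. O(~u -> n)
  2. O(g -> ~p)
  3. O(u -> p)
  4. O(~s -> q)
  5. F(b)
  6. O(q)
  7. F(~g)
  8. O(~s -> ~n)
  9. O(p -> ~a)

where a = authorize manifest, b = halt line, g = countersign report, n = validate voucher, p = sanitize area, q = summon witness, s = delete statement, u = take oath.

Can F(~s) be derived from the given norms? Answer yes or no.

Yes

Premise 7 is F(~g), i.e. O(g).
Applying K to premise 2 (O(g -> ~p)) and O(g) yields O(~p).
Premise 3 is O(u -> p); contrapositively O(~p -> ~u). Since O(~p) holds, K gives O(~u).
With premise 1, O(~u -> n), the K-axiom yields O(n).
Premise 8 is O(~s -> ~n); contrapositively O(n -> s). Since O(n) holds, K gives O(s).
Premises 4, 5, 6, 9 do not contribute to this derivation.
So O(s) holds, i.e. F(~s). The claim follows.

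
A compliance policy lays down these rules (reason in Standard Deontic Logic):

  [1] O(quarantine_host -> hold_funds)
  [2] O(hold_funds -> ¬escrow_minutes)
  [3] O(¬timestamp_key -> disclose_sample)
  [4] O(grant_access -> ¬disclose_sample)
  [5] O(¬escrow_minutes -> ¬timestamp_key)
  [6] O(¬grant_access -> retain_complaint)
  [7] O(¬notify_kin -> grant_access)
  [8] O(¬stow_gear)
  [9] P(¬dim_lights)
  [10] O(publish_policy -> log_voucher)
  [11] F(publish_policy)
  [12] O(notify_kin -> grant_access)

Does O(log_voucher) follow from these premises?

No

Premise 10 is O(publish_policy -> log_voucher), but O(publish_policy) is not derivable from the premises, so it does not yield O(log_voucher).
No other premise forces O(log_voucher). An ideal world satisfying every premise can still have log_voucher false, so O(log_voucher) is not derivable.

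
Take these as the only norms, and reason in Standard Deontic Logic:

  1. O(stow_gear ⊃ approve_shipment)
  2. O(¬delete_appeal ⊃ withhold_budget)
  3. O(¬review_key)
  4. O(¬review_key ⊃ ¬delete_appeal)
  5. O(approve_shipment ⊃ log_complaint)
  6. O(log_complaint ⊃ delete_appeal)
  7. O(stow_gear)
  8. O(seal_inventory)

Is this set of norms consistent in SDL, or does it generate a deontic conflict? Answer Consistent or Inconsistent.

Premise 7 gives O(stow_gear).
Applying K to premise 1 (O(stow_gear ⊃ approve_shipment)) and O(stow_gear) yields O(approve_shipment).
Applying K to premise 5 (O(approve_shipment ⊃ log_complaint)) and O(approve_shipment) yields O(log_complaint).
With premise 6, O(log_complaint ⊃ delete_appeal), the K-axiom yields O(delete_appeal).
The contrapositive of premise 4 (O(¬review_key ⊃ ¬delete_appeal)) is O(delete_appeal ⊃ review_key), and O(delete_appeal) is already established, so O(review_key).
But premise 3 directly asserts O(¬review_key).
We now have both O(review_key) and O(¬review_key) — review_key is simultaneously obligatory and forbidden, violating the D-axiom.

Inconsistent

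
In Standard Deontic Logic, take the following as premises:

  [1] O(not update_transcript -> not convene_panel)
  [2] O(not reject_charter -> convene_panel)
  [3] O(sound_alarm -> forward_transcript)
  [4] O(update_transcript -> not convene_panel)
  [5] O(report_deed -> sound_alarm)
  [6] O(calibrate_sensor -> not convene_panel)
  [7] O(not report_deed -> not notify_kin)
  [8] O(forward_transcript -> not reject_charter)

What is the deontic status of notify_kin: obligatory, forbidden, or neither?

Forbidden

Premises 4 and 1 are O(update_transcript -> not convene_panel) and O(not update_transcript -> not convene_panel); every ideal world satisfies update_transcript or not update_transcript, so in either case not convene_panel holds — hence O(not convene_panel).
Premise 2 is O(not reject_charter -> convene_panel); contrapositively O(not convene_panel -> reject_charter). Since O(not convene_panel) holds, K gives O(reject_charter).
Premise 8, O(forward_transcript -> not reject_charter), contraposes to O(reject_charter -> not forward_transcript); with O(reject_charter) we get O(not forward_transcript).
Premise 3 is O(sound_alarm -> forward_transcript); contrapositively O(not forward_transcript -> not sound_alarm). Since O(not forward_transcript) holds, K gives O(not sound_alarm).
Premise 5 is O(report_deed -> sound_alarm); contrapositively O(not sound_alarm -> not report_deed). Since O(not sound_alarm) holds, K gives O(not report_deed).
Premise 7 is O(not report_deed -> not notify_kin); since O(not report_deed), deontic closure gives O(not notify_kin).
Premise 6 does not contribute to this derivation.
Thus O(not notify_kin), which is F(notify_kin): notify_kin is forbidden.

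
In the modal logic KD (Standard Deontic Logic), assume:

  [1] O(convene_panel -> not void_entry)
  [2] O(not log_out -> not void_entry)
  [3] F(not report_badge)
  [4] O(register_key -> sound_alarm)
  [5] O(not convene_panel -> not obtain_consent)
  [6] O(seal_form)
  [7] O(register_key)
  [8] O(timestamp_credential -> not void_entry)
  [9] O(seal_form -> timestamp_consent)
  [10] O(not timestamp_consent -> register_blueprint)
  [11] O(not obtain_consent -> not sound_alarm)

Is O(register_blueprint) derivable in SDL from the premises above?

Premise 10 is O(not timestamp_consent -> register_blueprint), but O(not timestamp_consent) is not derivable from the premises, so it does not yield O(register_blueprint).
No other premise forces O(register_blueprint). An ideal world satisfying every premise can still have register_blueprint false, so O(register_blueprint) is not derivable.

No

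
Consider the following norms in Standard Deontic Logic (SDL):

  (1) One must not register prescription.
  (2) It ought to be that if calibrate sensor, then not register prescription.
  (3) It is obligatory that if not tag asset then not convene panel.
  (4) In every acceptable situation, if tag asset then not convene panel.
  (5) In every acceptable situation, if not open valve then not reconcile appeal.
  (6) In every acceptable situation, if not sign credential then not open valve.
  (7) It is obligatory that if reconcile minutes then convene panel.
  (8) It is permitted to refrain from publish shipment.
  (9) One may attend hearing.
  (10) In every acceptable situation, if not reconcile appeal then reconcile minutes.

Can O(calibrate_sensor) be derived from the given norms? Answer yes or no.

Premise 2 is O(calibrate_sensor → ¬register_prescription); even if O(¬register_prescription) held, inferring O(calibrate_sensor) would be affirming the consequent — invalid.
No other premise forces O(calibrate_sensor). An ideal world satisfying every premise can still have calibrate_sensor false, so O(calibrate_sensor) is not derivable.

No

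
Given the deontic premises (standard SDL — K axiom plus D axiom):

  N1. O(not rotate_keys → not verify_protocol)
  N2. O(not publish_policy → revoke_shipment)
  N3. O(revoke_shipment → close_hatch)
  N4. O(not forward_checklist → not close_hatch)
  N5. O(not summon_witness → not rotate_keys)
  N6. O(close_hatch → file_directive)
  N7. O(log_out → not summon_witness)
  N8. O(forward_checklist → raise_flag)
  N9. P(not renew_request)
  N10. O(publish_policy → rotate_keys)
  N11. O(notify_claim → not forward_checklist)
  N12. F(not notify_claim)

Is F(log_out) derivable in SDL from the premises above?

Yes

Premise 12 is F(not notify_claim), i.e. O(notify_claim).
From O(notify_claim) and premise 11, O(notify_claim → not forward_checklist), we obtain O(not forward_checklist).
From O(not forward_checklist) and premise 4, O(not forward_checklist → not close_hatch), we obtain O(not close_hatch).
Premise 3 is O(revoke_shipment → close_hatch); contrapositively O(not close_hatch → not revoke_shipment). Since O(not close_hatch) holds, K gives O(not revoke_shipment).
Premise 2, O(not publish_policy → revoke_shipment), contraposes to O(not revoke_shipment → publish_policy); with O(not revoke_shipment) we get O(publish_policy).
From O(publish_policy) and premise 10, O(publish_policy → rotate_keys), we obtain O(rotate_keys).
Premise 5 is O(not summon_witness → not rotate_keys); contrapositively O(rotate_keys → summon_witness). Since O(rotate_keys) holds, K gives O(summon_witness).
The contrapositive of premise 7 (O(log_out → not summon_witness)) is O(summon_witness → not log_out), and O(summon_witness) is already established, so O(not log_out).
Premises 1, 6, 8, 9 do not contribute to this derivation.
So O(not log_out) holds, i.e. F(log_out). The claim follows.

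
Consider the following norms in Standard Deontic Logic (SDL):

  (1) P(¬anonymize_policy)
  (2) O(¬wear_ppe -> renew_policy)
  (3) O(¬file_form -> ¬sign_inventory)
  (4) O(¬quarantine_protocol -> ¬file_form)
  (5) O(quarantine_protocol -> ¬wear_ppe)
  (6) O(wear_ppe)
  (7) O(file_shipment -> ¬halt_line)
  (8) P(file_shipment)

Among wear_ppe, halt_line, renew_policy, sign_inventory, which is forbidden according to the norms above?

Premise 6 gives O(wear_ppe).
Premise 5 is O(quarantine_protocol -> ¬wear_ppe); contrapositively O(wear_ppe -> ¬quarantine_protocol). Since O(wear_ppe) holds, K gives O(¬quarantine_protocol).
Premise 4 is O(¬quarantine_protocol -> ¬file_form); since O(¬quarantine_protocol), deontic closure gives O(¬file_form).
From O(¬file_form) and premise 3, O(¬file_form -> ¬sign_inventory), we obtain O(¬sign_inventory).
So O(¬sign_inventory) holds, i.e. sign_inventory is forbidden. None of the other listed options is forbidden under the premises.

sign_inventory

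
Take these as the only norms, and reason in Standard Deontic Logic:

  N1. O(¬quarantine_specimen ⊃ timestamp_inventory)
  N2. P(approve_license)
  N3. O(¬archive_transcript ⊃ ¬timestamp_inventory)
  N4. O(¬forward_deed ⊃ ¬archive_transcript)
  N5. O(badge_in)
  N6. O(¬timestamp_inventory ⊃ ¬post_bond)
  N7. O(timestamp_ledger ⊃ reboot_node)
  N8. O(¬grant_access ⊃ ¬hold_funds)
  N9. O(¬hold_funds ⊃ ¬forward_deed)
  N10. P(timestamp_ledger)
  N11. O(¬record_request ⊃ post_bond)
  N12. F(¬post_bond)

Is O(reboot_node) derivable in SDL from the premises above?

No

Premise 7 is O(timestamp_ledger ⊃ reboot_node), but O(timestamp_ledger) is not derivable from the premises (the permission P(timestamp_ledger) asserts only ¬O(¬timestamp_ledger), not O(timestamp_ledger)), so it does not yield O(reboot_node).
No other premise forces O(reboot_node). An ideal world satisfying every premise can still have reboot_node false, so O(reboot_node) is not derivable.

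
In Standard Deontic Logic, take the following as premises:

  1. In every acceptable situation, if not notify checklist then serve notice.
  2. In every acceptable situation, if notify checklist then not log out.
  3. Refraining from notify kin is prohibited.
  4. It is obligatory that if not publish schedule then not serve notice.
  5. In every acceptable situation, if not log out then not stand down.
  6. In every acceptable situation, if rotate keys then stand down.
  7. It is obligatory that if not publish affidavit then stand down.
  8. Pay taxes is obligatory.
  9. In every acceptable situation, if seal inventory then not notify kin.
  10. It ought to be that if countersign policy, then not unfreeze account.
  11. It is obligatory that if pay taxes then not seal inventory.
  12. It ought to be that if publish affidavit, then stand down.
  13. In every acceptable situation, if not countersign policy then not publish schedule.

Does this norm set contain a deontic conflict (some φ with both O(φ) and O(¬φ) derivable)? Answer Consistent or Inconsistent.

Premise 9 is O(seal_inventory → ¬notify_kin), but O(seal_inventory) is not derivable from the premises, so it does not yield O(¬notify_kin).
So O(¬notify_kin) is not derivable, and the apparent clash with O(notify_kin) does not arise.
A world satisfying every obligation exists (e.g. countersign_policy=true, log_out=true, notify_checklist=false, notify_kin=true, pay_taxes=true, publish_affidavit=false, publish_schedule=true, rotate_keys=false, seal_inventory=false, serve_notice=true, stand_down=true, unfreeze_account=false); no atom is both obligatory and forbidden, so the set is consistent.

Consistent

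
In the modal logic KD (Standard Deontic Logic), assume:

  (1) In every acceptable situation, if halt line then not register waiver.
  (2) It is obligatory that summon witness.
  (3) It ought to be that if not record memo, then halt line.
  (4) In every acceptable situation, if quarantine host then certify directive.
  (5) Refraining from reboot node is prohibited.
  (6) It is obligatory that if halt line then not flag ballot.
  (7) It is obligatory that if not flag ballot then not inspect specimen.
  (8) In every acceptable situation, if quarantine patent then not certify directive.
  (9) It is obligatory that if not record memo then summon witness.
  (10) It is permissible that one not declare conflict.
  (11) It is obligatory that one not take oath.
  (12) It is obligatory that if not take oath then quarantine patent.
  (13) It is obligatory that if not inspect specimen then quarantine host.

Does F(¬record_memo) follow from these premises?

Yes

Premise 11 states O(¬take_oath) outright.
Premise 12 is O(¬take_oath → quarantine_patent); since O(¬take_oath), deontic closure gives O(quarantine_patent).
Premise 8 is O(quarantine_patent → ¬certify_directive); since O(quarantine_patent), deontic closure gives O(¬certify_directive).
The contrapositive of premise 4 (O(quarantine_host → certify_directive)) is O(¬certify_directive → ¬quarantine_host), and O(¬certify_directive) is already established, so O(¬quarantine_host).
Premise 13 is O(¬inspect_specimen → quarantine_host); contrapositively O(¬quarantine_host → inspect_specimen). Since O(¬quarantine_host) holds, K gives O(inspect_specimen).
Premise 7 is O(¬flag_ballot → ¬inspect_specimen); contrapositively O(inspect_specimen → flag_ballot). Since O(inspect_specimen) holds, K gives O(flag_ballot).
Premise 6 is O(halt_line → ¬flag_ballot); contrapositively O(flag_ballot → ¬halt_line). Since O(flag_ballot) holds, K gives O(¬halt_line).
The contrapositive of premise 3 (O(¬record_memo → halt_line)) is O(¬halt_line → record_memo), and O(¬halt_line) is already established, so O(record_memo).
Premises 1, 2, 5, 9, 10 do not contribute to this derivation.
So O(record_memo) holds, i.e. F(¬record_memo). The claim follows.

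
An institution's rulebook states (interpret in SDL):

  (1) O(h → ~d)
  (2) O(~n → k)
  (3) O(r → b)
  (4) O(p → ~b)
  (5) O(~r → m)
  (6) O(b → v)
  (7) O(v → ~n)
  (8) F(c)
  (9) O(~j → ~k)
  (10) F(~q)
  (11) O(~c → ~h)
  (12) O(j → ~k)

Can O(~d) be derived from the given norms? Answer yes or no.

No

Premise 1 is O(h → ~d), but O(h) is not derivable from the premises, so it does not yield O(~d).
No other premise forces O(~d). An ideal world satisfying every premise can still have ~d false, so O(~d) is not derivable.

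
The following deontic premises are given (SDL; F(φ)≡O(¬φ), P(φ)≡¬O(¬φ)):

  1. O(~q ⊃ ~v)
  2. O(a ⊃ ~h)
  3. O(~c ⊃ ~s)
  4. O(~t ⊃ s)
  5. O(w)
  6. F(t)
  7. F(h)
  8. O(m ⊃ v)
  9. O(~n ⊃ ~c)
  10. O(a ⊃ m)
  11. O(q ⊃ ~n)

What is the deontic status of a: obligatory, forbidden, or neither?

Forbidden

Premise 6, F(t), is equivalent to O(~t).
From O(~t) and premise 4, O(~t ⊃ s), we obtain O(s).
Premise 3, O(~c ⊃ ~s), contraposes to O(s ⊃ c); with O(s) we get O(c).
Premise 9, O(~n ⊃ ~c), contraposes to O(c ⊃ n); with O(c) we get O(n).
Premise 11 is O(q ⊃ ~n); contrapositively O(n ⊃ ~q). Since O(n) holds, K gives O(~q).
Premise 1 is O(~q ⊃ ~v); since O(~q), deontic closure gives O(~v).
Premise 8 is O(m ⊃ v); contrapositively O(~v ⊃ ~m). Since O(~v) holds, K gives O(~m).
Premise 10, O(a ⊃ m), contraposes to O(~m ⊃ ~a); with O(~m) we get O(~a).
Premises 2, 5, 7 do not contribute to this derivation.
Thus O(~a), which is F(a): a is forbidden.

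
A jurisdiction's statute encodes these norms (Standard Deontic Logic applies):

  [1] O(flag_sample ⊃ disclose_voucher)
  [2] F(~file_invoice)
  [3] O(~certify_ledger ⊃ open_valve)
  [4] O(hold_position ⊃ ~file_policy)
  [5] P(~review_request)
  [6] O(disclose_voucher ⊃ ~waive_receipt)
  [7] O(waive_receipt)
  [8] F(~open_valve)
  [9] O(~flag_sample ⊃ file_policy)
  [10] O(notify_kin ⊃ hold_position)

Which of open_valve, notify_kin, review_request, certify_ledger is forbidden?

notify_kin

From premise 7 we have O(waive_receipt).
The contrapositive of premise 6 (O(disclose_voucher ⊃ ~waive_receipt)) is O(waive_receipt ⊃ ~disclose_voucher), and O(waive_receipt) is already established, so O(~disclose_voucher).
Premise 1 is O(flag_sample ⊃ disclose_voucher); contrapositively O(~disclose_voucher ⊃ ~flag_sample). Since O(~disclose_voucher) holds, K gives O(~flag_sample).
From O(~flag_sample) and premise 9, O(~flag_sample ⊃ file_policy), we obtain O(file_policy).
Premise 4 is O(hold_position ⊃ ~file_policy); contrapositively O(file_policy ⊃ ~hold_position). Since O(file_policy) holds, K gives O(~hold_position).
The contrapositive of premise 10 (O(notify_kin ⊃ hold_position)) is O(~hold_position ⊃ ~notify_kin), and O(~hold_position) is already established, so O(~notify_kin).
So O(~notify_kin) holds, i.e. notify_kin is forbidden. None of the other listed options is forbidden under the premises.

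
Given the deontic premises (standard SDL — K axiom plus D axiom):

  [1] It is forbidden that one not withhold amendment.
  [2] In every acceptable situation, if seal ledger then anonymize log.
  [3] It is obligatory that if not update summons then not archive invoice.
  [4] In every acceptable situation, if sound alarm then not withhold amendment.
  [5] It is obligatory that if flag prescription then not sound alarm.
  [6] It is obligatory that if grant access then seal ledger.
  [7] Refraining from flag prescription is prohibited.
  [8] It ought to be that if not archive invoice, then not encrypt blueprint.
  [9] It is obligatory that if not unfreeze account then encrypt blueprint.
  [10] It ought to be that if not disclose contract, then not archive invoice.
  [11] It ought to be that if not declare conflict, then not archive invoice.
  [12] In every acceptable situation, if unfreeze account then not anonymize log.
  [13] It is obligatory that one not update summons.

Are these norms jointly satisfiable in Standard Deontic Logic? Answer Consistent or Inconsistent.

Consistent

Premise 4 is O(sound_alarm → ¬withhold_amendment), but O(sound_alarm) is not derivable from the premises, so it does not yield O(¬withhold_amendment).
So O(¬withhold_amendment) is not derivable, and the apparent clash with O(withhold_amendment) does not arise.
A world satisfying every obligation exists (e.g. anonymize_log=false, archive_invoice=false, declare_conflict=false, disclose_contract=false, encrypt_blueprint=false, flag_prescription=true, grant_access=false, seal_ledger=false, sound_alarm=false, unfreeze_account=true, update_summons=false, withhold_amendment=true); no atom is both obligatory and forbidden, so the set is consistent.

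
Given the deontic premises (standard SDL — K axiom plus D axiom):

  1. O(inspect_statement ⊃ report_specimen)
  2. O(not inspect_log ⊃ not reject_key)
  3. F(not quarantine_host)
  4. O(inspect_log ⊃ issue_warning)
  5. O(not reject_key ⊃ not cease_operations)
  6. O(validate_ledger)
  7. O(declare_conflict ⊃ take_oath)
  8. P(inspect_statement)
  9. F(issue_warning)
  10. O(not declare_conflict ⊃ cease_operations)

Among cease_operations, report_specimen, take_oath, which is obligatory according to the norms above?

Premise 9, F(issue_warning), is equivalent to O(not issue_warning).
The contrapositive of premise 4 (O(inspect_log ⊃ issue_warning)) is O(not issue_warning ⊃ not inspect_log), and O(not issue_warning) is already established, so O(not inspect_log).
With premise 2, O(not inspect_log ⊃ not reject_key), the K-axiom yields O(not reject_key).
With premise 5, O(not reject_key ⊃ not cease_operations), the K-axiom yields O(not cease_operations).
Premise 10, O(not declare_conflict ⊃ cease_operations), contraposes to O(not cease_operations ⊃ declare_conflict); with O(not cease_operations) we get O(declare_conflict).
Applying K to premise 7 (O(declare_conflict ⊃ take_oath)) and O(declare_conflict) yields O(take_oath).
So O(take_oath) holds — take_oath is obligatory. None of the other listed options is made obligatory by any chain of premises.

take_oath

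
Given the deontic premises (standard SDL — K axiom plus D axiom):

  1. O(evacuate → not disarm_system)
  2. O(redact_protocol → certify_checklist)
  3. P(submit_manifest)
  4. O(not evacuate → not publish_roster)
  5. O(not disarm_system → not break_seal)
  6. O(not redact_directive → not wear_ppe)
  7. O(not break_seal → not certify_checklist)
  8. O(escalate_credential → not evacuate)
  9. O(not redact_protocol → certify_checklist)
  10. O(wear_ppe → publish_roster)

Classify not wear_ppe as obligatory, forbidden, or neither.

Premises 9 and 2 cover both cases: O(not redact_protocol → certify_checklist) and O(redact_protocol → certify_checklist). Since not redact_protocol ∨ redact_protocol is a tautology, O(certify_checklist) follows.
The contrapositive of premise 7 (O(not break_seal → not certify_checklist)) is O(certify_checklist → break_seal), and O(certify_checklist) is already established, so O(break_seal).
Premise 5, O(not disarm_system → not break_seal), contraposes to O(break_seal → disarm_system); with O(break_seal) we get O(disarm_system).
The contrapositive of premise 1 (O(evacuate → not disarm_system)) is O(disarm_system → not evacuate), and O(disarm_system) is already established, so O(not evacuate).
Premise 4 is O(not evacuate → not publish_roster); since O(not evacuate), deontic closure gives O(not publish_roster).
Premise 10, O(wear_ppe → publish_roster), contraposes to O(not publish_roster → not wear_ppe); with O(not publish_roster) we get O(not wear_ppe).
Premises 3, 6, 8 do not contribute to this derivation.
Hence not wear_ppe is obligatory.

Obligatory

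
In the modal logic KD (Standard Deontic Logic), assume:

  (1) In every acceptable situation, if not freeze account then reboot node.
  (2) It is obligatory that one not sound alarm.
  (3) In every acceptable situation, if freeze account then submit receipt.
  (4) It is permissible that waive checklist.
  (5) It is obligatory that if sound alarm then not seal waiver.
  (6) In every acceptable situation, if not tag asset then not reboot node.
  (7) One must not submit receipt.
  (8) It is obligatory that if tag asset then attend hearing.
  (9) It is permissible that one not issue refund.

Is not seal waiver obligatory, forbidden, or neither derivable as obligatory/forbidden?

Neither

Premise 5 is O(sound_alarm → ¬seal_waiver), but O(sound_alarm) is not derivable from the premises, so it does not yield O(¬seal_waiver).
No premise or chain of K-axiom applications forces O(¬seal_waiver), and none forces O(seal_waiver). So ¬seal_waiver is neither obligatory nor forbidden under these norms.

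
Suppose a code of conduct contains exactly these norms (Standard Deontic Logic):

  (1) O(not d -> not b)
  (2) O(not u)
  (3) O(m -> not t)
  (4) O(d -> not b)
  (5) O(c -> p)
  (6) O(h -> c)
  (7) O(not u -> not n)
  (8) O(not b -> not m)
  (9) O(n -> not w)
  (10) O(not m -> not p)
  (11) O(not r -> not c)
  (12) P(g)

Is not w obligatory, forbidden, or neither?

Premise 9 is O(n -> not w), but O(n) is not derivable from the premises, so it does not yield O(not w).
No premise or chain of K-axiom applications forces O(not w), and none forces O(w). So not w is neither obligatory nor forbidden under these norms.

Neither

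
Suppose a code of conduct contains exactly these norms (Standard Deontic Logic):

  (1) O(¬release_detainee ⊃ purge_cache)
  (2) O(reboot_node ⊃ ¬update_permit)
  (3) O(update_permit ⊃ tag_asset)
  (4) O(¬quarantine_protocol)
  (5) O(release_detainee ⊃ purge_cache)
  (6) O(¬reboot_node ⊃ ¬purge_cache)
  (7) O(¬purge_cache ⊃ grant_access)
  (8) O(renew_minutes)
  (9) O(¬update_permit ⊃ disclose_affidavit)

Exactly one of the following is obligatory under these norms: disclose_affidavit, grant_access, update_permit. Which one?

Premises 5 and 1 are O(release_detainee ⊃ purge_cache) and O(¬release_detainee ⊃ purge_cache); every ideal world satisfies release_detainee or ¬release_detainee, so in either case purge_cache holds — hence O(purge_cache).
Premise 6, O(¬reboot_node ⊃ ¬purge_cache), contraposes to O(purge_cache ⊃ reboot_node); with O(purge_cache) we get O(reboot_node).
With premise 2, O(reboot_node ⊃ ¬update_permit), the K-axiom yields O(¬update_permit).
Applying K to premise 9 (O(¬update_permit ⊃ disclose_affidavit)) and O(¬update_permit) yields O(disclose_affidavit).
So O(disclose_affidavit) holds — disclose_affidavit is obligatory. None of the other listed options is made obligatory by any chain of premises.

disclose_affidavit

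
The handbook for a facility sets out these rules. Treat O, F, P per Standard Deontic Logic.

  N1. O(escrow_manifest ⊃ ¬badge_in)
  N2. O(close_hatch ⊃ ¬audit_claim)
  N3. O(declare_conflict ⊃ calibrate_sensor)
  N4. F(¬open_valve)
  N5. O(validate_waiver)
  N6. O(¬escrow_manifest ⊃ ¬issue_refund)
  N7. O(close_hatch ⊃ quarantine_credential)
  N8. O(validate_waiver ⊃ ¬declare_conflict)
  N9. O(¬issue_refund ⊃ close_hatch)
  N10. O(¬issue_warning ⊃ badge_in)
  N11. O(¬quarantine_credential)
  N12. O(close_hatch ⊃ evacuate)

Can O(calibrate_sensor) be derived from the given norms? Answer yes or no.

Premise 3 is O(declare_conflict ⊃ calibrate_sensor), but O(declare_conflict) is not derivable from the premises, so it does not yield O(calibrate_sensor).
No other premise forces O(calibrate_sensor). An ideal world satisfying every premise can still have calibrate_sensor false, so O(calibrate_sensor) is not derivable.

No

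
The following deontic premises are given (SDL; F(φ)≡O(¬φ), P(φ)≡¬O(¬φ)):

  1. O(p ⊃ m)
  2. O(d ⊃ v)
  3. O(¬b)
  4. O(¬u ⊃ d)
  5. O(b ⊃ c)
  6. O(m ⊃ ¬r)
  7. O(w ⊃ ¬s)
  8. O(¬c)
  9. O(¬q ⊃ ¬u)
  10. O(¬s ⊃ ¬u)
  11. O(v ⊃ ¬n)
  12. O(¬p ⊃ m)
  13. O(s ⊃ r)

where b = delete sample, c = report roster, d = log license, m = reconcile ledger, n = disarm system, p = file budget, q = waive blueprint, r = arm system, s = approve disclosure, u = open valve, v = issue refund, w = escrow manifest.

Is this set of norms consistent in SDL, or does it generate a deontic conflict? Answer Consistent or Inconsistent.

Premise 5 is O(b ⊃ c), but O(b) is not derivable from the premises, so it does not yield O(c).
So O(c) is not derivable, and the apparent clash with O(¬c) does not arise.
A world satisfying every obligation exists (e.g. b=false, c=false, d=true, m=true, n=false, p=false, q=false, r=false, s=false, u=false, v=true, w=false); no atom is both obligatory and forbidden, so the set is consistent.

Consistent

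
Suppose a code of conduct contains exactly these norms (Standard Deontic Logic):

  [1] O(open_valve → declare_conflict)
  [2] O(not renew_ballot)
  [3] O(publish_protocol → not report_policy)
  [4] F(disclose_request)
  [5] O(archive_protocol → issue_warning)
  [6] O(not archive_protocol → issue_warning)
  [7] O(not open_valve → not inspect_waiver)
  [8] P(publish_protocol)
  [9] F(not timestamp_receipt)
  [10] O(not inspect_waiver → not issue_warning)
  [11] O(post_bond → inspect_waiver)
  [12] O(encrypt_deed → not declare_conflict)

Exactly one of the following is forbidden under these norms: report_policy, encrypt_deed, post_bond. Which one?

encrypt_deed

Premises 6 and 5 cover both cases: O(not archive_protocol → issue_warning) and O(archive_protocol → issue_warning). Since not archive_protocol ∨ archive_protocol is a tautology, O(issue_warning) follows.
Premise 10 is O(not inspect_waiver → not issue_warning); contrapositively O(issue_warning → inspect_waiver). Since O(issue_warning) holds, K gives O(inspect_waiver).
Premise 7 is O(not open_valve → not inspect_waiver); contrapositively O(inspect_waiver → open_valve). Since O(inspect_waiver) holds, K gives O(open_valve).
From O(open_valve) and premise 1, O(open_valve → declare_conflict), we obtain O(declare_conflict).
Premise 12 is O(encrypt_deed → not declare_conflict); contrapositively O(declare_conflict → not encrypt_deed). Since O(declare_conflict) holds, K gives O(not encrypt_deed).
So O(not encrypt_deed) holds, i.e. encrypt_deed is forbidden. None of the other listed options is forbidden under the premises.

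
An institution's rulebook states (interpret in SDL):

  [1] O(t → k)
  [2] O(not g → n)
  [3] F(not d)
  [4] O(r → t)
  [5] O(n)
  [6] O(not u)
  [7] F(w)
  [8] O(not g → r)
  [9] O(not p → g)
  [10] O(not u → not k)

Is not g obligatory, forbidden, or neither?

Forbidden

From premise 6 we have O(not u).
With premise 10, O(not u → not k), the K-axiom yields O(not k).
The contrapositive of premise 1 (O(t → k)) is O(not k → not t), and O(not k) is already established, so O(not t).
Premise 4, O(r → t), contraposes to O(not t → not r); with O(not t) we get O(not r).
Premise 8, O(not g → r), contraposes to O(not r → g); with O(not r) we get O(g).
Premises 2, 3, 5, 7, 9 do not contribute to this derivation.
Thus O(g), which is F(not g): not g is forbidden.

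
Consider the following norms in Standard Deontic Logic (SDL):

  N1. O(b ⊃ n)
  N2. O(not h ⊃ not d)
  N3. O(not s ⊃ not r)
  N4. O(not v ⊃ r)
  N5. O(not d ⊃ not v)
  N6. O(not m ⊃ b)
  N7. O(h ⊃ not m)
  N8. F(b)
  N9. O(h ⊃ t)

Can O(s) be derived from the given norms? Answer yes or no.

F(b) at premise 8 means O(not b).
Premise 6 is O(not m ⊃ b); contrapositively O(not b ⊃ m). Since O(not b) holds, K gives O(m).
The contrapositive of premise 7 (O(h ⊃ not m)) is O(m ⊃ not h), and O(m) is already established, so O(not h).
Premise 2 is O(not h ⊃ not d); since O(not h), deontic closure gives O(not d).
Applying K to premise 5 (O(not d ⊃ not v)) and O(not d) yields O(not v).
From O(not v) and premise 4, O(not v ⊃ r), we obtain O(r).
The contrapositive of premise 3 (O(not s ⊃ not r)) is O(r ⊃ s), and O(r) is already established, so O(s).
Premises 1, 9 do not contribute to this derivation.
So O(s) follows.

Yes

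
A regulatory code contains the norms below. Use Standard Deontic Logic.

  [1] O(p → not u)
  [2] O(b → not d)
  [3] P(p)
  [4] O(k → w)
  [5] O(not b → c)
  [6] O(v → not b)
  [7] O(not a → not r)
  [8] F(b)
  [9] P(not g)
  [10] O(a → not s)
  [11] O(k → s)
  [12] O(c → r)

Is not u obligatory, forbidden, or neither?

Neither

Premise 1 is O(p → not u), but O(p) is not derivable from the premises (the permission P(p) asserts only not O(not p), not O(p)), so it does not yield O(not u).
No premise or chain of K-axiom applications forces O(not u), and none forces O(u). So not u is neither obligatory nor forbidden under these norms.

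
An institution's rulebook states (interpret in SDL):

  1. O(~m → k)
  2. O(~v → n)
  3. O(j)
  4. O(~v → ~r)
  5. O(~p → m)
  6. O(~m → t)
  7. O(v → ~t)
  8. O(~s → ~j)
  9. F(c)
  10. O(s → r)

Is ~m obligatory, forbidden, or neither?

Premise 3 states O(j) outright.
The contrapositive of premise 8 (O(~s → ~j)) is O(j → s), and O(j) is already established, so O(s).
From O(s) and premise 10, O(s → r), we obtain O(r).
The contrapositive of premise 4 (O(~v → ~r)) is O(r → v), and O(r) is already established, so O(v).
Applying K to premise 7 (O(v → ~t)) and O(v) yields O(~t).
Premise 6, O(~m → t), contraposes to O(~t → m); with O(~t) we get O(m).
Premises 1, 2, 5, 9 do not contribute to this derivation.
Thus O(m), which is F(~m): ~m is forbidden.

Forbidden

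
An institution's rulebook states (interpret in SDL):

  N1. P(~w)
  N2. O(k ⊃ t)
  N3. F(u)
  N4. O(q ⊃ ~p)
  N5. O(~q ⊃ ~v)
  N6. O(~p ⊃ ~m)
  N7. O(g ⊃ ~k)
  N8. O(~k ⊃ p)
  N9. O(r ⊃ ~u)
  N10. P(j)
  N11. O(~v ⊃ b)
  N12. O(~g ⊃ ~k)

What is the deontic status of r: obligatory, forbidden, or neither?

Neither

Premise 9 is O(r ⊃ ~u); even if O(~u) held, inferring O(r) would be affirming the consequent — invalid.
No premise or chain of K-axiom applications forces O(r), and none forces O(~r). So r is neither obligatory nor forbidden under these norms.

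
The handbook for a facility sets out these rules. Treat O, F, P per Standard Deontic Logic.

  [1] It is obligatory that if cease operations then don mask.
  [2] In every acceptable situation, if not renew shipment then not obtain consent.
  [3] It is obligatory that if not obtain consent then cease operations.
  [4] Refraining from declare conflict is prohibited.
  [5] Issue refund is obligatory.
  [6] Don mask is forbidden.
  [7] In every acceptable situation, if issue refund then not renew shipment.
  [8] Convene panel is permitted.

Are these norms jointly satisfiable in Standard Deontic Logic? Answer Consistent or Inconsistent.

Premise 6 is F(don_mask), i.e. O(¬don_mask).
Premise 1 is O(cease_operations → don_mask); contrapositively O(¬don_mask → ¬cease_operations). Since O(¬don_mask) holds, K gives O(¬cease_operations).
The contrapositive of premise 3 (O(¬obtain_consent → cease_operations)) is O(¬cease_operations → obtain_consent), and O(¬cease_operations) is already established, so O(obtain_consent).
Premise 2 is O(¬renew_shipment → ¬obtain_consent); contrapositively O(obtain_consent → renew_shipment). Since O(obtain_consent) holds, K gives O(renew_shipment).
Premise 7, O(issue_refund → ¬renew_shipment), contraposes to O(renew_shipment → ¬issue_refund); with O(renew_shipment) we get O(¬issue_refund).
But premise 5 directly asserts O(issue_refund).
We now have both O(¬issue_refund) and O(issue_refund) — issue_refund is simultaneously obligatory and forbidden, violating the D-axiom.

Inconsistent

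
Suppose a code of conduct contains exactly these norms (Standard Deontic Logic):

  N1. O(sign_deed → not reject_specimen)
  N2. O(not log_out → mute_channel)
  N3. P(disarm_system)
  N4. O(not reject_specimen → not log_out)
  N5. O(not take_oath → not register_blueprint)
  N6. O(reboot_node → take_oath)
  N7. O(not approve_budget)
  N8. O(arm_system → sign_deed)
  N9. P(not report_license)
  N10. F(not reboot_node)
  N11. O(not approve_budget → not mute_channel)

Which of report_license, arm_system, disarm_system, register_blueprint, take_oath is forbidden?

Premise 7 states O(not approve_budget) outright.
Applying K to premise 11 (O(not approve_budget → not mute_channel)) and O(not approve_budget) yields O(not mute_channel).
Premise 2, O(not log_out → mute_channel), contraposes to O(not mute_channel → log_out); with O(not mute_channel) we get O(log_out).
The contrapositive of premise 4 (O(not reject_specimen → not log_out)) is O(log_out → reject_specimen), and O(log_out) is already established, so O(reject_specimen).
The contrapositive of premise 1 (O(sign_deed → not reject_specimen)) is O(reject_specimen → not sign_deed), and O(reject_specimen) is already established, so O(not sign_deed).
Premise 8, O(arm_system → sign_deed), contraposes to O(not sign_deed → not arm_system); with O(not sign_deed) we get O(not arm_system).
So O(not arm_system) holds, i.e. arm_system is forbidden. None of the other listed options is forbidden under the premises.

arm_system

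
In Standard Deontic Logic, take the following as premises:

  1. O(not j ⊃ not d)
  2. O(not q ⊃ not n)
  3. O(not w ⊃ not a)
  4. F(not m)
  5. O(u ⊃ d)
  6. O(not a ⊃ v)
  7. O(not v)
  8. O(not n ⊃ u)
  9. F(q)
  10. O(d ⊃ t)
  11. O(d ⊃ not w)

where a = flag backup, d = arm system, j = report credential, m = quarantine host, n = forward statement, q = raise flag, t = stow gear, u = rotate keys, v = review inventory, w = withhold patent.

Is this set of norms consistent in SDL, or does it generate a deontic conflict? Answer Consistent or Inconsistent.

Premise 7 gives O(not v).
Premise 6 is O(not a ⊃ v); contrapositively O(not v ⊃ a). Since O(not v) holds, K gives O(a).
Premise 3, O(not w ⊃ not a), contraposes to O(a ⊃ w); with O(a) we get O(w).
The contrapositive of premise 11 (O(d ⊃ not w)) is O(w ⊃ not d), and O(w) is already established, so O(not d).
Premise 5, O(u ⊃ d), contraposes to O(not d ⊃ not u); with O(not d) we get O(not u).
Premise 8, O(not n ⊃ u), contraposes to O(not u ⊃ n); with O(not u) we get O(n).
Premise 2, O(not q ⊃ not n), contraposes to O(n ⊃ q); with O(n) we get O(q).
Yet premise 9 is F(q), i.e. O(not q).
We now have both O(q) and O(not q) — q is simultaneously obligatory and forbidden, violating the D-axiom.

Inconsistent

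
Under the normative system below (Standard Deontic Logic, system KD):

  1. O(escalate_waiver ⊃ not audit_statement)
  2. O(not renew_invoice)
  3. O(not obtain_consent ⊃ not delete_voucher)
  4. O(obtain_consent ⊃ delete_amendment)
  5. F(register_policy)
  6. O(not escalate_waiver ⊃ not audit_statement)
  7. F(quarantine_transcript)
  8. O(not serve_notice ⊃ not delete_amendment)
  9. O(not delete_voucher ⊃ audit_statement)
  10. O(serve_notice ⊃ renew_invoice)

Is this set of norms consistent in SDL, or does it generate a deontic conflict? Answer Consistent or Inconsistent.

Inconsistent

Premises 1 and 6 are O(escalate_waiver ⊃ not audit_statement) and O(not escalate_waiver ⊃ not audit_statement); every ideal world satisfies escalate_waiver or not escalate_waiver, so in either case not audit_statement holds — hence O(not audit_statement).
Premise 9 is O(not delete_voucher ⊃ audit_statement); contrapositively O(not audit_statement ⊃ delete_voucher). Since O(not audit_statement) holds, K gives O(delete_voucher).
Premise 3 is O(not obtain_consent ⊃ not delete_voucher); contrapositively O(delete_voucher ⊃ obtain_consent). Since O(delete_voucher) holds, K gives O(obtain_consent).
With premise 4, O(obtain_consent ⊃ delete_amendment), the K-axiom yields O(delete_amendment).
Premise 8, O(not serve_notice ⊃ not delete_amendment), contraposes to O(delete_amendment ⊃ serve_notice); with O(delete_amendment) we get O(serve_notice).
From O(serve_notice) and premise 10, O(serve_notice ⊃ renew_invoice), we obtain O(renew_invoice).
However, premise 2 gives O(not renew_invoice).
We now have both O(renew_invoice) and O(not renew_invoice) — renew_invoice is simultaneously obligatory and forbidden, violating the D-axiom.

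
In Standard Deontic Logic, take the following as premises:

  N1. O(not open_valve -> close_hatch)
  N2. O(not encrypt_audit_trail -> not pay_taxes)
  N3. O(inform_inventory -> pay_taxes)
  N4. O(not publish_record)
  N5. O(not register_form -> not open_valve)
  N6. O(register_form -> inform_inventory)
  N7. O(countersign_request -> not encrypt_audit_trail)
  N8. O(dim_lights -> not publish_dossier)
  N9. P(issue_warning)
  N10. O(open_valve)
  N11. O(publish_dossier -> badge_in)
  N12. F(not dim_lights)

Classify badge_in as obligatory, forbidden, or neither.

Premise 11 is O(publish_dossier -> badge_in), but O(publish_dossier) is not derivable from the premises, so it does not yield O(badge_in).
No premise or chain of K-axiom applications forces O(badge_in), and none forces O(not badge_in). So badge_in is neither obligatory nor forbidden under these norms.

Neither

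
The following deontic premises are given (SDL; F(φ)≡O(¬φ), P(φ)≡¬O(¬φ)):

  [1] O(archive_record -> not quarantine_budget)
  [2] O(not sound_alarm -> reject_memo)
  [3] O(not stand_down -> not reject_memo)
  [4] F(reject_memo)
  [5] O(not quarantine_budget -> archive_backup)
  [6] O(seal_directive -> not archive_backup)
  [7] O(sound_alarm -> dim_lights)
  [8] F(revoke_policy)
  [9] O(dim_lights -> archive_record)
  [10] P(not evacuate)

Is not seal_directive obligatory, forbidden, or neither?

Obligatory

Premise 4 is F(reject_memo), i.e. O(not reject_memo).
The contrapositive of premise 2 (O(not sound_alarm -> reject_memo)) is O(not reject_memo -> sound_alarm), and O(not reject_memo) is already established, so O(sound_alarm).
Premise 7 is O(sound_alarm -> dim_lights); since O(sound_alarm), deontic closure gives O(dim_lights).
Premise 9 is O(dim_lights -> archive_record); since O(dim_lights), deontic closure gives O(archive_record).
From O(archive_record) and premise 1, O(archive_record -> not quarantine_budget), we obtain O(not quarantine_budget).
Premise 5 is O(not quarantine_budget -> archive_backup); since O(not quarantine_budget), deontic closure gives O(archive_backup).
The contrapositive of premise 6 (O(seal_directive -> not archive_backup)) is O(archive_backup -> not seal_directive), and O(archive_backup) is already established, so O(not seal_directive).
Premises 3, 8, 10 do not contribute to this derivation.
Hence not seal_directive is obligatory.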